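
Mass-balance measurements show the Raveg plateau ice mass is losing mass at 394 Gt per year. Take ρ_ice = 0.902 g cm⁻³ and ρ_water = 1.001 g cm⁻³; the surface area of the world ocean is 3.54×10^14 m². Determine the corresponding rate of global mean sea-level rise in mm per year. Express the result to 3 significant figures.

≈ 1.11 mm/yr

ρ_w = 1.001 g cm⁻³ = 1001 kg m⁻³. Annual water volume added = 394 Gt / ρ_w = 3.940×10^14 kg / 1001 kg m⁻³ = 3.936×10^11 m³.
Δh per year = 3.936×10^11 / 3.54×10^14 = 1.11×10^-3 m = 1.11 mm.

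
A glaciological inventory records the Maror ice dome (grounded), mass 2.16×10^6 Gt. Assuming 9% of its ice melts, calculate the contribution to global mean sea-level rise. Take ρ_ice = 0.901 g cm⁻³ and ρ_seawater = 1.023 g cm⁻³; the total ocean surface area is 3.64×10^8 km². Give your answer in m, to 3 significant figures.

≈ 0.522 m

Maror: 0.09 × 2.16×10^6 Gt = 1.944×10^17 kg; dividing by ρ_w = 1.023 g cm⁻³ = 1023 kg m⁻³ gives 1.900×10^14 m³ of water.
Spread over 3.64×10^14 m² of ocean, Δh = 1.900×10^14 / 3.64×10^14 = 0.522 m.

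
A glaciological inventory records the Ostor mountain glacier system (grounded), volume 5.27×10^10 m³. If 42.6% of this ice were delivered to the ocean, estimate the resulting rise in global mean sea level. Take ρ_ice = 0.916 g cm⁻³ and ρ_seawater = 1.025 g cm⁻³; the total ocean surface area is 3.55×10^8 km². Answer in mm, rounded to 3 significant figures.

≈ 0.0565 mm

Ostor: 0.426 × 5.27×10^10 m³ × (916/1025) = 2.006×10^10 m³ of water.
Spread over 3.55×10^14 m² of ocean, Δh = 2.006×10^10 / 3.55×10^14 = 5.65×10^-5 m = 0.0565 mm.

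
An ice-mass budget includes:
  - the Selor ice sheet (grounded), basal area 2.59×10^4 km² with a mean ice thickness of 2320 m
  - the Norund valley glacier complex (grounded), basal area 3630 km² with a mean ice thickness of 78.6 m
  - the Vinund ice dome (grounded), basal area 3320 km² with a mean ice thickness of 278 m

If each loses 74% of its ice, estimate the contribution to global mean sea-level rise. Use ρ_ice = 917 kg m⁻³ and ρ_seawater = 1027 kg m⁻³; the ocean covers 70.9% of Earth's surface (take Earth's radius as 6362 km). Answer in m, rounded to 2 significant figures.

≈ 0.11 m

Selor: ice volume = 2.59×10^4 km² × 2320 m = 6.009×10^4 km³; 0.74 × 6.009×10^4 × (917/1027) = 3.970×10^4 km³ of water.
Norund: ice volume = 3630 km² × 78.6 m = 285.3 km³; 0.74 × 285.3 × (917/1027) = 188.5 km³ of water.
Vinund: ice volume = 3320 km² × 278 m = 923.0 km³; 0.74 × 923.0 × (917/1027) = 609.8 km³ of water.
Total added water ≈ 4.050×10^13 m³ over 3.61×10^14 m² → Δh = 0.112 m.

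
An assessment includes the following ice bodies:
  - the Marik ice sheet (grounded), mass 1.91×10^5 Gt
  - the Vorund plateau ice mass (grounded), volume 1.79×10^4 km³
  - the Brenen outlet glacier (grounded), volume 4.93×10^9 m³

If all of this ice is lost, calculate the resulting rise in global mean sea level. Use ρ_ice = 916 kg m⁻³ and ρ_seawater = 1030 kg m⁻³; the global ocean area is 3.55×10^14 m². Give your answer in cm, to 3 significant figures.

≈ 56.7 cm

Marik: 1.91×10^5 Gt = 1.910×10^17 kg; dividing by ρ_w = 1030 kg m⁻³ gives 1.854×10^14 m³ of water.
Vorund: 1.79×10^4 km³ × (916/1030) = 1.592×10^4 km³ of water.
Brenen: 4.93×10^9 m³ × (916/1030) = 4.384×10^9 m³ of water.
Total added water ≈ 2.014×10^14 m³ over 3.55×10^14 m² → Δh = 0.567 m = 56.7 cm.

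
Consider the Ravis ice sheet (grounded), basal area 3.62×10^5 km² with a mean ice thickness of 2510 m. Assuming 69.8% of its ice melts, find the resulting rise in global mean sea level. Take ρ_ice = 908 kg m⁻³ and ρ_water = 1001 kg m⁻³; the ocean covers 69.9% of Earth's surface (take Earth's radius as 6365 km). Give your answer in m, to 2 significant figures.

≈ 1.6 m

Ravis: ice volume = 3.62×10^5 km² × 2510 m = 9.086×10^5 km³; 0.698 × 9.086×10^5 × (908/1001) = 5.753×10^5 km³ of water.
Spread over 3.56×10^14 m² of ocean, Δh = 5.753×10^14 / 3.56×10^14 = 1.62 m.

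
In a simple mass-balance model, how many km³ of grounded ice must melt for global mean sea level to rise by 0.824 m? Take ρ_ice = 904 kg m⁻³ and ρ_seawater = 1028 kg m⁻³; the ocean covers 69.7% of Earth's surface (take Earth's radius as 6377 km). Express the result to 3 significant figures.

≈ 3.34×10^5 km³

Required water volume = Δh × A = 0.824 m × 3.56×10^14 m² = 2.935×10^14 m³ = 2.935×10^5 km³.
Ice volume = water volume × ρ_w/ρ_ice = 2.935×10^5 × 1028/904 = 3.34×10^5 km³.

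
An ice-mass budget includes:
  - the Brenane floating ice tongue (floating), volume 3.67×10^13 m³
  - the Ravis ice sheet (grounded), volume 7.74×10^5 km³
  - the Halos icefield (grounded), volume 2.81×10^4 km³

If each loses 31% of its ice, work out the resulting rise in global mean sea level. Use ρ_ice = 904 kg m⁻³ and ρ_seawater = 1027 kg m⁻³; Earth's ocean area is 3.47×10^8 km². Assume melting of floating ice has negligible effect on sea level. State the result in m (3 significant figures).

≈ 0.631 m

The Brenane floating ice tongue is floating and already displaces its own weight of water, so its melt adds essentially nothing to sea level.
Ravis: 0.31 × 7.74×10^5 km³ × (904/1027) = 2.112×10^5 km³ of water.
Halos: 0.31 × 2.81×10^4 km³ × (904/1027) = 7668 km³ of water.
Total added water ≈ 2.189×10^14 m³ over 3.47×10^14 m² → Δh = 0.631 m.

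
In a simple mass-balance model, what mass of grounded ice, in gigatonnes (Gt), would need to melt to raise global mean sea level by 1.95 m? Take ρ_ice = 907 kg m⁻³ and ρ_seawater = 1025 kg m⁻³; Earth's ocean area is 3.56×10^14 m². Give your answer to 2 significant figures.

≈ 7.1×10^5 Gt

Required water volume = Δh × A = 1.95 m × 3.56×10^14 m² = 6.942×10^14 m³.
ρ_w = 1025 kg m⁻³, so the mass of water = 6.942×10^14 m³ × 1025 kg m⁻³ = 7.116×10^17 kg = 7.1×10^5 Gt (and the same mass of ice, by conservation).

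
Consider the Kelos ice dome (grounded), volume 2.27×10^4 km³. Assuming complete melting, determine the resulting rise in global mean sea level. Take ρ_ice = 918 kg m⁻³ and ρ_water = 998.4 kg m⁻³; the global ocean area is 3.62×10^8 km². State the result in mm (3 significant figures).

≈ 57.7 mm

Kelos: 2.27×10^4 km³ × (918/998.4) = 2.087×10^4 km³ of water.
Spread over 3.62×10^14 m² of ocean, Δh = 2.087×10^13 / 3.62×10^14 = 0.0577 m = 57.7 mm.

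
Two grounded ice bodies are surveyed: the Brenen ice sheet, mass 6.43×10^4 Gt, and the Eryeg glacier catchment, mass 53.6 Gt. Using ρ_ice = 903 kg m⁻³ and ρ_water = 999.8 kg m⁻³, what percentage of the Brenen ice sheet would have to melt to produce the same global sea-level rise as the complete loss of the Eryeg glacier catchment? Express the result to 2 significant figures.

Equal sea-level rise means equal mass of meltwater, i.e. equal mass of ice lost.
Ice mass of Eryeg: 5.360×10^13 kg; ice mass of Brenen: 6.430×10^16 kg.
Fraction required = 5.360×10^13 / 6.430×10^16 = 8.34×10^-4 → 0.083 %.

≈ 0.083 %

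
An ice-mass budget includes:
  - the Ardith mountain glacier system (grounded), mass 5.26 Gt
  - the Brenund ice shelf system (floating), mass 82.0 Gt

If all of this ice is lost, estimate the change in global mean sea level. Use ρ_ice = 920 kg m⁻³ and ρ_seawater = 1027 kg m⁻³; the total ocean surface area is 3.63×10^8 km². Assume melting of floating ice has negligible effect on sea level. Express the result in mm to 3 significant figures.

Ardith: 5.26 Gt = 5.260×10^12 kg; dividing by ρ_w = 1027 kg m⁻³ gives 5.122×10^9 m³ of water.
The Brenund ice shelf system is floating and already displaces its own weight of water, so its melt adds essentially nothing to sea level.
Total added water ≈ 5.122×10^9 m³ over 3.63×10^14 m² → Δh = 1.41×10^-5 m = 0.0141 mm.

≈ 0.0141 mm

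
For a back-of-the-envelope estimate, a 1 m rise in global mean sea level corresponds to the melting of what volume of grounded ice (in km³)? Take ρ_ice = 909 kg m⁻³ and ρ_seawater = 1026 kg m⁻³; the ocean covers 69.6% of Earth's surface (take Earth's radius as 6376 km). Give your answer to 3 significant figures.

≈ 4.01×10^5 km³

Required water volume = Δh × A = 1 m × 3.56×10^14 m² = 3.556×10^14 m³ = 3.556×10^5 km³.
Ice volume = water volume × ρ_w/ρ_ice = 3.556×10^5 × 1026/909 = 4.01×10^5 km³.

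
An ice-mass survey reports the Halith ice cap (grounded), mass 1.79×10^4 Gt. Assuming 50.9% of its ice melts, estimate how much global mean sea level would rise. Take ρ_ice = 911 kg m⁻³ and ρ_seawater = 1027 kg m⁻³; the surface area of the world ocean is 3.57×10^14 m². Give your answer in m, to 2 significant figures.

≈ 0.025 m

Halith: 0.509 × 1.79×10^4 Gt = 9.111×10^15 kg; dividing by ρ_w = 1027 kg m⁻³ gives 8.872×10^12 m³ of water.
Spread over 3.57×10^14 m² of ocean, Δh = 8.872×10^12 / 3.57×10^14 = 0.0249 m.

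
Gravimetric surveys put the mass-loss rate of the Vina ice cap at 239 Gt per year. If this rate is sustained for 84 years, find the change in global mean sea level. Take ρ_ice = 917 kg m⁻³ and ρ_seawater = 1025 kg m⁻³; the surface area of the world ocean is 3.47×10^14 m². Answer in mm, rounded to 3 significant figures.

Total mass lost = 239 Gt/yr × 84 yr = 2.008×10^4 Gt = 2.008×10^16 kg.
ρ_w = 1025 kg m⁻³, so water volume = 2.008×10^16 / 1025 = 1.959×10^13 m³.
Δh = 1.959×10^13 / 3.47×10^14 = 0.0564 m = 56.4 mm.

≈ 56.4 mm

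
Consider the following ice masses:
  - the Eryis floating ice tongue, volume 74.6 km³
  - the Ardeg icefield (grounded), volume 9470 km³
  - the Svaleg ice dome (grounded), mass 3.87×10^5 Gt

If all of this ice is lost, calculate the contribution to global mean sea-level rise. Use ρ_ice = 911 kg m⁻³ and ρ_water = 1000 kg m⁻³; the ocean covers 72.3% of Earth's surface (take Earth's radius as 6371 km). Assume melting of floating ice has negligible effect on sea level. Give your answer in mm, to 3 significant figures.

The Eryis floating ice tongue is floating and already displaces its own weight of water, so its melt adds essentially nothing to sea level.
Ardeg: 9470 km³ × (911/1000) = 8627 km³ of water.
Svaleg: 3.87×10^5 Gt = 3.870×10^17 kg; dividing by ρ_w = 1000 kg m⁻³ gives 3.870×10^14 m³ of water.
Total added water ≈ 3.956×10^14 m³ over 3.69×10^14 m² → Δh = 1.07 m = 1070 mm.

≈ 1070 mm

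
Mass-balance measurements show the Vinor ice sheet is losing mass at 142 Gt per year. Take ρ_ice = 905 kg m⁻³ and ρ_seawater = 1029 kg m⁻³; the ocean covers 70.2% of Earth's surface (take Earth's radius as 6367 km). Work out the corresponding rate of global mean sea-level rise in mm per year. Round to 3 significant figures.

≈ 0.386 mm/yr

ρ_w = 1029 kg m⁻³. Annual water volume added = 142 Gt / ρ_w = 1.420×10^14 kg / 1029 kg m⁻³ = 1.380×10^11 m³.
Δh per year = 1.380×10^11 / 3.58×10^14 = 3.86×10^-4 m = 0.386 mm.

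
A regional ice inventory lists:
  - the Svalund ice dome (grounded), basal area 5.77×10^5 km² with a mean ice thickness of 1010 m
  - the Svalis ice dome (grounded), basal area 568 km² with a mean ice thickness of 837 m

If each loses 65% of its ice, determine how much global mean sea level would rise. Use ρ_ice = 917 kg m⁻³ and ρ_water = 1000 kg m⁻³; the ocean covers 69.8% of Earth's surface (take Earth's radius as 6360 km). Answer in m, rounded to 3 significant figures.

≈ 0.980 m

Svalund: ice volume = 5.77×10^5 km² × 1010 m = 5.828×10^5 km³; 0.65 × 5.828×10^5 × (917/1000) = 3.474×10^5 km³ of water.
Svalis: ice volume = 568 km² × 837 m = 475.4 km³; 0.65 × 475.4 × (917/1000) = 283.4 km³ of water.
Total added water ≈ 3.476×10^14 m³ over 3.55×10^14 m² → Δh = 0.980 m.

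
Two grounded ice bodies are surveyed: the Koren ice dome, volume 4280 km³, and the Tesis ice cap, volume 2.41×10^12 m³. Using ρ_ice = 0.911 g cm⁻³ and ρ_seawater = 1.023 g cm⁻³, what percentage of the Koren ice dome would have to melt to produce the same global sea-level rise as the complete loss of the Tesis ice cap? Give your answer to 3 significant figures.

Equal sea-level rise means equal mass of meltwater, i.e. equal mass of ice lost.
Ice mass of Tesis: 2.196×10^15 kg; ice mass of Koren: 3.899×10^15 kg.
Fraction required = 2.196×10^15 / 3.899×10^15 = 0.563 → 56.3 %.

≈ 56.3 %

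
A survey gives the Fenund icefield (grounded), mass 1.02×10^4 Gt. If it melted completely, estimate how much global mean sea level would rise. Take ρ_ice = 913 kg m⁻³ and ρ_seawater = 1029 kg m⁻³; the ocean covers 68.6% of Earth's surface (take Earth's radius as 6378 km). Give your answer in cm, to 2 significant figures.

Fenund: 1.02×10^4 Gt = 1.020×10^16 kg; dividing by ρ_w = 1029 kg m⁻³ gives 9.913×10^12 m³ of water.
Spread over 3.51×10^14 m² of ocean, Δh = 9.913×10^12 / 3.51×10^14 = 0.0283 m = 2.8 cm.

≈ 2.8 cm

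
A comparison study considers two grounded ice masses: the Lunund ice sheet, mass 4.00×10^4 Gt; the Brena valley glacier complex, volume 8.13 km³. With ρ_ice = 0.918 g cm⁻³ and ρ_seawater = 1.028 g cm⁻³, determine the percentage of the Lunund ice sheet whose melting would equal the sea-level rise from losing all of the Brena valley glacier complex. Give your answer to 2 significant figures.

≈ 0.019 %

Equal sea-level rise means equal mass of meltwater, i.e. equal mass of ice lost.
Ice mass of Brena: 7.463×10^12 kg; ice mass of Lunund: 4.000×10^16 kg.
Fraction required = 7.463×10^12 / 4.000×10^16 = 1.87×10^-4 → 0.019 %.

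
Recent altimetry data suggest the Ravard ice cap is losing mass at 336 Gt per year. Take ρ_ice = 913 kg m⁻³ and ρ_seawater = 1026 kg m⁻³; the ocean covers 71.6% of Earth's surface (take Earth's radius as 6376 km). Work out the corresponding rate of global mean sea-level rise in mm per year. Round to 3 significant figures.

ρ_w = 1026 kg m⁻³. Annual water volume added = 336 Gt / ρ_w = 3.360×10^14 kg / 1026 kg m⁻³ = 3.275×10^11 m³.
Δh per year = 3.275×10^11 / 3.66×10^14 = 8.95×10^-4 m = 0.895 mm.

≈ 0.895 mm/yr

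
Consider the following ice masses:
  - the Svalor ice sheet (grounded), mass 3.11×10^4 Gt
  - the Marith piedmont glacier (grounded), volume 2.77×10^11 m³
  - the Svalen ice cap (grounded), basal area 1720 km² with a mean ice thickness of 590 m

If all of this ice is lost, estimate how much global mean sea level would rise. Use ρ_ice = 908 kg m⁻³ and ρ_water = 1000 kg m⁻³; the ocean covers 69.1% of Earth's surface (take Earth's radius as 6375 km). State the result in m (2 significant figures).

≈ 0.091 m

Svalor: 3.11×10^4 Gt = 3.110×10^16 kg; dividing by ρ_w = 1000 kg m⁻³ gives 3.110×10^13 m³ of water.
Marith: 2.77×10^11 m³ × (908/1000) = 2.515×10^11 m³ of water.
Svalen: ice volume = 1720 km² × 590 m = 1015 km³; 1015 × (908/1000) = 921.4 km³ of water.
Total added water ≈ 3.227×10^13 m³ over 3.53×10^14 m² → Δh = 0.0915 m.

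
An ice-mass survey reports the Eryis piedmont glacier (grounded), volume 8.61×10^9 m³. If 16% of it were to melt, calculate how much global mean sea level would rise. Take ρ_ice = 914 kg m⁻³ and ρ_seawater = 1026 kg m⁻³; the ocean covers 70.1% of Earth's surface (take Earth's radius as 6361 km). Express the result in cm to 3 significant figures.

Eryis: 0.16 × 8.61×10^9 m³ × (914/1026) = 1.227×10^9 m³ of water.
Spread over 3.56×10^14 m² of ocean, Δh = 1.227×10^9 / 3.56×10^14 = 3.44×10^-6 m = 3.44×10^-4 cm.

≈ 3.44×10^-4 cm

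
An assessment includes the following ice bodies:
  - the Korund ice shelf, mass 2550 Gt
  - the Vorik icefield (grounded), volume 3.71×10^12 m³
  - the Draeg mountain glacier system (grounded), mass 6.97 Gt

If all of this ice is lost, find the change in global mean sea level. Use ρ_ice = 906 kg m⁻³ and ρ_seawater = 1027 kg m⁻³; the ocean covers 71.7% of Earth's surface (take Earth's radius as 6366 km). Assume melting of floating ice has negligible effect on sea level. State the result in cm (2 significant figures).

The Korund ice shelf is floating and already displaces its own weight of water, so its melt adds essentially nothing to sea level.
Vorik: 3.71×10^12 m³ × (906/1027) = 3.273×10^12 m³ of water.
Draeg: 6.97 Gt = 6.970×10^12 kg; dividing by ρ_w = 1027 kg m⁻³ gives 6.787×10^9 m³ of water.
Total added water ≈ 3.280×10^12 m³ over 3.65×10^14 m² → Δh = 8.98×10^-3 m = 0.90 cm.

≈ 0.90 cm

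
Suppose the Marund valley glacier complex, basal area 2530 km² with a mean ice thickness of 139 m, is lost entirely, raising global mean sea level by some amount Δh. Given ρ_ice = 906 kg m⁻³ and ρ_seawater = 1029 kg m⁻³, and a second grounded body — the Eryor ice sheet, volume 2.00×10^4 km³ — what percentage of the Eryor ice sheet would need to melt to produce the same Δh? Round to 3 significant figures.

≈ 1.76 %

Equal sea-level rise means equal mass of meltwater, i.e. equal mass of ice lost.
Ice mass of Marund: 3.186×10^14 kg; ice mass of Eryor: 1.812×10^16 kg.
Fraction required = 3.186×10^14 / 1.812×10^16 = 0.0176 → 1.76 %.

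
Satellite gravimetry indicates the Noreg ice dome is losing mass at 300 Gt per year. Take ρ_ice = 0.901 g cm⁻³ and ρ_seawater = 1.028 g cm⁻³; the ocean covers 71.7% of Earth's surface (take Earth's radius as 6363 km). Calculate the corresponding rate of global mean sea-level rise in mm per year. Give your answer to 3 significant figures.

≈ 0.800 mm/yr

ρ_w = 1.028 g cm⁻³ = 1028 kg m⁻³. Annual water volume added = 300 Gt / ρ_w = 3.000×10^14 kg / 1028 kg m⁻³ = 2.918×10^11 m³.
Δh per year = 2.918×10^11 / 3.65×10^14 = 8.00×10^-4 m = 0.800 mm.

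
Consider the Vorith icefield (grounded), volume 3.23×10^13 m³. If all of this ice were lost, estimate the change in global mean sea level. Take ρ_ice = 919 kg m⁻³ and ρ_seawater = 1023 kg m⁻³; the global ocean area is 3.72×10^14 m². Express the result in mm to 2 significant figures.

≈ 78 mm

Vorith: 3.23×10^13 m³ × (919/1023) = 2.902×10^13 m³ of water.
Spread over 3.72×10^14 m² of ocean, Δh = 2.902×10^13 / 3.72×10^14 = 0.0780 m = 78 mm.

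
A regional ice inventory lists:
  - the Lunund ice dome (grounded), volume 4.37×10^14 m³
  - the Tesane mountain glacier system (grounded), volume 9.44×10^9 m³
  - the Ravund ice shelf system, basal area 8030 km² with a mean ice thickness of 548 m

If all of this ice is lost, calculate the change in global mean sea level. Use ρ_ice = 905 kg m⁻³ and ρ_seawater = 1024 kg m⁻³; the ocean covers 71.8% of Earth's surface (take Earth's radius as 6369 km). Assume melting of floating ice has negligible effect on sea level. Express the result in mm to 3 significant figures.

≈ 1060 mm

Lunund: 4.37×10^14 m³ × (905/1024) = 3.862×10^14 m³ of water.
Tesane: 9.44×10^9 m³ × (905/1024) = 8.343×10^9 m³ of water.
The Ravund ice shelf system is floating and already displaces its own weight of water, so its melt adds essentially nothing to sea level.
Total added water ≈ 3.862×10^14 m³ over 3.66×10^14 m² → Δh = 1.06 m = 1060 mm.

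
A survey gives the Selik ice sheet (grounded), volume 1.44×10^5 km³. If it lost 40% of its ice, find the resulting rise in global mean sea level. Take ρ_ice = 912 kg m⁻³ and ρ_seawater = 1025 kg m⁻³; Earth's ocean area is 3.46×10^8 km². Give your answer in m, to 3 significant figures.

Selik: 0.4 × 1.44×10^5 km³ × (912/1025) = 5.125×10^4 km³ of water.
Spread over 3.46×10^14 m² of ocean, Δh = 5.125×10^13 / 3.46×10^14 = 0.148 m.

≈ 0.148 m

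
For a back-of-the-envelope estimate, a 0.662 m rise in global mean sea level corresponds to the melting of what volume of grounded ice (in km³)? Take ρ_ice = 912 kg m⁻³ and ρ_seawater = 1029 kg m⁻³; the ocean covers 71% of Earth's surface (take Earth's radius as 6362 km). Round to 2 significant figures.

Required water volume = Δh × A = 0.662 m × 3.61×10^14 m² = 2.391×10^14 m³ = 2.391×10^5 km³.
Ice volume = water volume × ρ_w/ρ_ice = 2.391×10^5 × 1029/912 = 2.7×10^5 km³.

≈ 2.7×10^5 km³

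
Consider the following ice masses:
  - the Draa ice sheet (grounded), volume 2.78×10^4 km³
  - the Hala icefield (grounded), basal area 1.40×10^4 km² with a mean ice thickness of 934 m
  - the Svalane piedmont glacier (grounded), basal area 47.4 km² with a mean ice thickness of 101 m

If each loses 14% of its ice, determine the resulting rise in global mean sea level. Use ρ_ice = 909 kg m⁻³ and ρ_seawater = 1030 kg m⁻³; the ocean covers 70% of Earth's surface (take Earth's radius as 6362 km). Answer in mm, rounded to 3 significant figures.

Draa: 0.14 × 2.78×10^4 km³ × (909/1030) = 3435 km³ of water.
Hala: ice volume = 1.40×10^4 km² × 934 m = 1.308×10^4 km³; 0.14 × 1.308×10^4 × (909/1030) = 1616 km³ of water.
Svalane: ice volume = 47.4 km² × 101 m = 4.787 km³; 0.14 × 4.787 × (909/1030) = 0.5915 km³ of water.
Total added water ≈ 5.051×10^12 m³ over 3.56×10^14 m² → Δh = 0.0142 m = 14.2 mm.

≈ 14.2 mm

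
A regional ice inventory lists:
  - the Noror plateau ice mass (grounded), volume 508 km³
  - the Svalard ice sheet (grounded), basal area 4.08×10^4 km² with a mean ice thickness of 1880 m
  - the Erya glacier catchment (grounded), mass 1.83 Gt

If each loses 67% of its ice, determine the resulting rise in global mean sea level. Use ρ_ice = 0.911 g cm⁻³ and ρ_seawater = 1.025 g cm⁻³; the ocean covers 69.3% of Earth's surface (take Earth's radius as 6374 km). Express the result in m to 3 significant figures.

Noror: 0.67 × 508 km³ × (911/1025) = 302.5 km³ of water.
Svalard: ice volume = 4.08×10^4 km² × 1880 m = 7.670×10^4 km³; 0.67 × 7.670×10^4 × (911/1025) = 4.568×10^4 km³ of water.
Erya: 0.67 × 1.83 Gt = 1.226×10^12 kg; dividing by ρ_w = 1.025 g cm⁻³ = 1025 kg m⁻³ gives 1.196×10^9 m³ of water.
Total added water ≈ 4.598×10^13 m³ over 3.54×10^14 m² → Δh = 0.130 m.

≈ 0.130 m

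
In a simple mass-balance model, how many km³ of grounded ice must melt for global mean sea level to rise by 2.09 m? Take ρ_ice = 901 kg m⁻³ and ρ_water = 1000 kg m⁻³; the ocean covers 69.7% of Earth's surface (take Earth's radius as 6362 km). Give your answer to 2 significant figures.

≈ 8.2×10^5 km³

Required water volume = Δh × A = 2.09 m × 3.55×10^14 m² = 7.409×10^14 m³ = 7.409×10^5 km³.
Ice volume = water volume × ρ_w/ρ_ice = 7.409×10^5 × 1000/901 = 8.2×10^5 km³.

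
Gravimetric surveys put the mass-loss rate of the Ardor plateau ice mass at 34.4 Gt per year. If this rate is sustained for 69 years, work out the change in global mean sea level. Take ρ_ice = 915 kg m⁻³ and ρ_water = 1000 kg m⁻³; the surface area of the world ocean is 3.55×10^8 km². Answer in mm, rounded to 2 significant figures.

≈ 6.7 mm

Total mass lost = 34.4 Gt/yr × 69 yr = 2374 Gt = 2.374×10^15 kg.
ρ_w = 1000 kg m⁻³, so water volume = 2.374×10^15 / 1000 = 2.374×10^12 m³.
Δh = 2.374×10^12 / 3.55×10^14 = 6.69×10^-3 m = 6.7 mm.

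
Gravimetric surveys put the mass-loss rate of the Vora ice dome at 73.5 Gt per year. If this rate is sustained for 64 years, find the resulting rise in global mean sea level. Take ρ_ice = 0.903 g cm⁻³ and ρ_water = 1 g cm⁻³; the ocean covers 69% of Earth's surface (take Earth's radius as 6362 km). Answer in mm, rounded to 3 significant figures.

≈ 13.4 mm

Total mass lost = 73.5 Gt/yr × 64 yr = 4704 Gt = 4.704×10^15 kg.
ρ_w = 1 g cm⁻³ = 1000 kg m⁻³, so water volume = 4.704×10^15 / 1000 = 4.704×10^12 m³.
Δh = 4.704×10^12 / 3.51×10^14 = 0.0134 m = 13.4 mm.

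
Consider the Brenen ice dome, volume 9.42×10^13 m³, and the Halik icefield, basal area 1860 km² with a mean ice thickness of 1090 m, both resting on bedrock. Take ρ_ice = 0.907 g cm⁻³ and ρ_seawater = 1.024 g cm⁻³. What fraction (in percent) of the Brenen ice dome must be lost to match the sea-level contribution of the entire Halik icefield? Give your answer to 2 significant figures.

≈ 2.2 %

Equal sea-level rise means equal mass of meltwater, i.e. equal mass of ice lost.
Ice mass of Halik: 1.839×10^15 kg; ice mass of Brenen: 8.544×10^16 kg.
Fraction required = 1.839×10^15 / 8.544×10^16 = 0.0215 → 2.2 %.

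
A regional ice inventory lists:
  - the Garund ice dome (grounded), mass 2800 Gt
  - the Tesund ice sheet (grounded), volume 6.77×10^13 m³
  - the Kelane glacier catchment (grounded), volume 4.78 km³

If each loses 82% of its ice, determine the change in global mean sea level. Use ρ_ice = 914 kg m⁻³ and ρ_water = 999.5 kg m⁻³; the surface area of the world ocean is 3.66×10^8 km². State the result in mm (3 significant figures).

≈ 145 mm

Garund: 0.82 × 2800 Gt = 2.296×10^15 kg; dividing by ρ_w = 999.5 kg m⁻³ gives 2.297×10^12 m³ of water.
Tesund: 0.82 × 6.77×10^13 m³ × (914/999.5) = 5.077×10^13 m³ of water.
Kelane: 0.82 × 4.78 km³ × (914/999.5) = 3.584 km³ of water.
Total added water ≈ 5.307×10^13 m³ over 3.66×10^14 m² → Δh = 0.145 m = 145 mm.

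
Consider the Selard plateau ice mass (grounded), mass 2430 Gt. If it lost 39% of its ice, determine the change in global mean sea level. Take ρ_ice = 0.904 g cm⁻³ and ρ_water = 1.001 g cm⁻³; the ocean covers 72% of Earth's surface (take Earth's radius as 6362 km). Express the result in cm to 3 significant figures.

Selard: 0.39 × 2430 Gt = 9.477×10^14 kg; dividing by ρ_w = 1.001 g cm⁻³ = 1001 kg m⁻³ gives 9.468×10^11 m³ of water.
Spread over 3.66×10^14 m² of ocean, Δh = 9.468×10^11 / 3.66×10^14 = 2.59×10^-3 m = 0.259 cm.

≈ 0.259 cm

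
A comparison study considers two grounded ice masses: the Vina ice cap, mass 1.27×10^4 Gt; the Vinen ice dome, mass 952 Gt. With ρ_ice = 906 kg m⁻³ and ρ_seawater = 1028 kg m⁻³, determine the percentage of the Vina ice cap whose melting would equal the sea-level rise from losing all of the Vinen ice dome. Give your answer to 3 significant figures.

≈ 7.50 %

Equal sea-level rise means equal mass of meltwater, i.e. equal mass of ice lost.
Ice mass of Vinen: 9.520×10^14 kg; ice mass of Vina: 1.270×10^16 kg.
Fraction required = 9.520×10^14 / 1.270×10^16 = 0.0750 → 7.50 %.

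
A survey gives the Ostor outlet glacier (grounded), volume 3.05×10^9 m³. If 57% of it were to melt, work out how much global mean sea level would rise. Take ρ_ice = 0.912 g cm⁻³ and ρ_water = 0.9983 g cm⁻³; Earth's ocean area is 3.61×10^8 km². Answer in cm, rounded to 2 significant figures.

Ostor: 0.57 × 3.05×10^9 m³ × (912/998.3) = 1.588×10^9 m³ of water.
Spread over 3.61×10^14 m² of ocean, Δh = 1.588×10^9 / 3.61×10^14 = 4.40×10^-6 m = 4.4×10^-4 cm.

≈ 4.4×10^-4 cm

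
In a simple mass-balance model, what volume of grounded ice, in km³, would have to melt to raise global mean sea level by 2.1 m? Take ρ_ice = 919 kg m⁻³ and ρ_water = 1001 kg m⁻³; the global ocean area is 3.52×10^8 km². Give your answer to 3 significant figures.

≈ 8.05×10^5 km³

Required water volume = Δh × A = 2.1 m × 3.52×10^14 m² = 7.392×10^14 m³ = 7.392×10^5 km³.
Ice volume = water volume × ρ_w/ρ_ice = 7.392×10^5 × 1001/919 = 8.05×10^5 km³.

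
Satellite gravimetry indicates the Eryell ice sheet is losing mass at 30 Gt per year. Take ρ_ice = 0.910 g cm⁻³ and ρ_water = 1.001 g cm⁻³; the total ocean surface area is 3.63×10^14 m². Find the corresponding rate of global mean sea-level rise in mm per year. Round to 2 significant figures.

ρ_w = 1.001 g cm⁻³ = 1001 kg m⁻³. Annual water volume added = 30 Gt / ρ_w = 3.000×10^13 kg / 1001 kg m⁻³ = 2.997×10^10 m³.
Δh per year = 2.997×10^10 / 3.63×10^14 = 8.26×10^-5 m = 0.083 mm.

≈ 0.083 mm/yr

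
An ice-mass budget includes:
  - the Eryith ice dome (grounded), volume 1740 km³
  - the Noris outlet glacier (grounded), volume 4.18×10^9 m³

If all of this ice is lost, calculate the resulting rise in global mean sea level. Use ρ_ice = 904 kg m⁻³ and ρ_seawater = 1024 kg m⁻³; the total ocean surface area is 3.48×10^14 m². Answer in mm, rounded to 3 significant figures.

≈ 4.42 mm

Eryith: 1740 km³ × (904/1024) = 1536 km³ of water.
Noris: 4.18×10^9 m³ × (904/1024) = 3.690×10^9 m³ of water.
Total added water ≈ 1.540×10^12 m³ over 3.48×10^14 m² → Δh = 4.42×10^-3 m = 4.42 mm.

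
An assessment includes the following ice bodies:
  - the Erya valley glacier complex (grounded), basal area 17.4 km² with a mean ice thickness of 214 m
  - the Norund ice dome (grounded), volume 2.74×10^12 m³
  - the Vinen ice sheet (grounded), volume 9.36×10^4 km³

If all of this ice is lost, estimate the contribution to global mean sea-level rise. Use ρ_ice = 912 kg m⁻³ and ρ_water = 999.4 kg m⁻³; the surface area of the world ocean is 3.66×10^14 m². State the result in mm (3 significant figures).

≈ 240 mm

Erya: ice volume = 17.4 km² × 214 m = 3.724 km³; 3.724 × (912/999.4) = 3.398 km³ of water.
Norund: 2.74×10^12 m³ × (912/999.4) = 2.500×10^12 m³ of water.
Vinen: 9.36×10^4 km³ × (912/999.4) = 8.541×10^4 km³ of water.
Total added water ≈ 8.792×10^13 m³ over 3.66×10^14 m² → Δh = 0.240 m = 240 mm.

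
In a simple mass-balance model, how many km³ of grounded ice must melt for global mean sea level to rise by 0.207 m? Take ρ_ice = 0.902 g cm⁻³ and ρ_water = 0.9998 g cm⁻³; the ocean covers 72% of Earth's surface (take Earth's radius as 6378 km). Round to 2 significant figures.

≈ 8.4×10^4 km³

Required water volume = Δh × A = 0.207 m × 3.68×10^14 m² = 7.619×10^13 m³ = 7.619×10^4 km³.
Ice volume = water volume × ρ_w/ρ_ice = 7.619×10^4 × 999.8/902 = 8.4×10^4 km³.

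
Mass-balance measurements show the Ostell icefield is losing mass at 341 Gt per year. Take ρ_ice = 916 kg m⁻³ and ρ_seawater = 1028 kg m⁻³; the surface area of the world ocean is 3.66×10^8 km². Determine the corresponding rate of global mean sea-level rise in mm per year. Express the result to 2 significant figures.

≈ 0.91 mm/yr

ρ_w = 1028 kg m⁻³. Annual water volume added = 341 Gt / ρ_w = 3.410×10^14 kg / 1028 kg m⁻³ = 3.317×10^11 m³.
Δh per year = 3.317×10^11 / 3.66×10^14 = 9.06×10^-4 m = 0.91 mm.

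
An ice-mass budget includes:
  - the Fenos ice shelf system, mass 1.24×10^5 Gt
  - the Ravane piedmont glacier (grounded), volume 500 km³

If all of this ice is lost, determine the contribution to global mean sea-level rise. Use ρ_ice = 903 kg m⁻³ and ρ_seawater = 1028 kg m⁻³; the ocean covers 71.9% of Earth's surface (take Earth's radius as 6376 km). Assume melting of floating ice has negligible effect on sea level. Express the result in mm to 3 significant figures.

The Fenos ice shelf system is floating and already displaces its own weight of water, so its melt adds essentially nothing to sea level.
Ravane: 500 km³ × (903/1028) = 439.2 km³ of water.
Total added water ≈ 4.392×10^11 m³ over 3.67×10^14 m² → Δh = 1.20×10^-3 m = 1.20 mm.

≈ 1.20 mm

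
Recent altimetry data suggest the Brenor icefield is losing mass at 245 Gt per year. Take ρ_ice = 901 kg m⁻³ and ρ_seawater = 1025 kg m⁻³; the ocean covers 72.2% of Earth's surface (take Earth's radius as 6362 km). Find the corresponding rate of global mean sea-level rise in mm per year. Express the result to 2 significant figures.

≈ 0.65 mm/yr

ρ_w = 1025 kg m⁻³. Annual water volume added = 245 Gt / ρ_w = 2.450×10^14 kg / 1025 kg m⁻³ = 2.390×10^11 m³.
Δh per year = 2.390×10^11 / 3.67×10^14 = 6.51×10^-4 m = 0.65 mm.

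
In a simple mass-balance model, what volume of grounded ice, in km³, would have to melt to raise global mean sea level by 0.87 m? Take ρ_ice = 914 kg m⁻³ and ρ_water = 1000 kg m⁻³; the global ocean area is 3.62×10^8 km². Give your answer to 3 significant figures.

Required water volume = Δh × A = 0.87 m × 3.62×10^14 m² = 3.149×10^14 m³ = 3.149×10^5 km³.
Ice volume = water volume × ρ_w/ρ_ice = 3.149×10^5 × 1000/914 = 3.45×10^5 km³.

≈ 3.45×10^5 km³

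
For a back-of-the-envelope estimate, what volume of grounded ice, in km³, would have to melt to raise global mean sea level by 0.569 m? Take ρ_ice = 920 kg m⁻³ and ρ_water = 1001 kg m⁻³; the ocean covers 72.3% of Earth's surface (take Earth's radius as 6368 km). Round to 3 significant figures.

≈ 2.28×10^5 km³

Required water volume = Δh × A = 0.569 m × 3.68×10^14 m² = 2.096×10^14 m³ = 2.096×10^5 km³.
Ice volume = water volume × ρ_w/ρ_ice = 2.096×10^5 × 1001/920 = 2.28×10^5 km³.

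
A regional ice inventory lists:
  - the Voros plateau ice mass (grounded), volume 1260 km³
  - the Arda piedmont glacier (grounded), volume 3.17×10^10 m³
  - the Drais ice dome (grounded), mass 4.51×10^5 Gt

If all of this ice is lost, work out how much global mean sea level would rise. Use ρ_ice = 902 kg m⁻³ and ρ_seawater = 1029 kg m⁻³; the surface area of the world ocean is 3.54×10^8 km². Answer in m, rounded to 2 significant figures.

Voros: 1260 km³ × (902/1029) = 1104 km³ of water.
Arda: 3.17×10^10 m³ × (902/1029) = 2.779×10^10 m³ of water.
Drais: 4.51×10^5 Gt = 4.510×10^17 kg; dividing by ρ_w = 1029 kg m⁻³ gives 4.383×10^14 m³ of water.
Total added water ≈ 4.394×10^14 m³ over 3.54×10^14 m² → Δh = 1.24 m.

≈ 1.2 m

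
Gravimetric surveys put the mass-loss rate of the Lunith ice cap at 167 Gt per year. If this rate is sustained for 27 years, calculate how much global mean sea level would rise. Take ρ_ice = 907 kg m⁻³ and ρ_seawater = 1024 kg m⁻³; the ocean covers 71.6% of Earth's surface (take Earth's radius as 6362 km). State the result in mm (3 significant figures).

≈ 12.1 mm

Total mass lost = 167 Gt/yr × 27 yr = 4509 Gt = 4.509×10^15 kg.
ρ_w = 1024 kg m⁻³, so water volume = 4.509×10^15 / 1024 = 4.403×10^12 m³.
Δh = 4.403×10^12 / 3.64×10^14 = 0.0121 m = 12.1 mm.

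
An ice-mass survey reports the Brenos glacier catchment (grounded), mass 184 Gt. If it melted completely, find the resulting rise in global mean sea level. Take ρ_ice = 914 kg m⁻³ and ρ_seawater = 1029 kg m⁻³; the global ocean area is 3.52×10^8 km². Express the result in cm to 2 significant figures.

Brenos: 184 Gt = 1.840×10^14 kg; dividing by ρ_w = 1029 kg m⁻³ gives 1.788×10^11 m³ of water.
Spread over 3.52×10^14 m² of ocean, Δh = 1.788×10^11 / 3.52×10^14 = 5.08×10^-4 m = 0.051 cm.

≈ 0.051 cm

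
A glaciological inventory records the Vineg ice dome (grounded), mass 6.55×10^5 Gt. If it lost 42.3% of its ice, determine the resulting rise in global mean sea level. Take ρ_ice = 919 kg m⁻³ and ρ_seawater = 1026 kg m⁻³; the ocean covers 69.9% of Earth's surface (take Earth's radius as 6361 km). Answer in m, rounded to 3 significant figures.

≈ 0.760 m

Vineg: 0.423 × 6.55×10^5 Gt = 2.771×10^17 kg; dividing by ρ_w = 1026 kg m⁻³ gives 2.700×10^14 m³ of water.
Spread over 3.55×10^14 m² of ocean, Δh = 2.700×10^14 / 3.55×10^14 = 0.760 m.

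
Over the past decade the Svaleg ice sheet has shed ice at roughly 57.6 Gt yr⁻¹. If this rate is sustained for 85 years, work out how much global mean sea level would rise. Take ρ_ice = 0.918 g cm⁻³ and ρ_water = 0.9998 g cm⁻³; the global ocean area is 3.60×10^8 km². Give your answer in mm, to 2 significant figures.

≈ 14 mm

Total mass lost = 57.6 Gt/yr × 85 yr = 4896 Gt = 4.896×10^15 kg.
ρ_w = 0.9998 g cm⁻³ = 999.8 kg m⁻³, so water volume = 4.896×10^15 / 999.8 = 4.897×10^12 m³.
Δh = 4.897×10^12 / 3.60×10^14 = 0.0136 m = 14 mm.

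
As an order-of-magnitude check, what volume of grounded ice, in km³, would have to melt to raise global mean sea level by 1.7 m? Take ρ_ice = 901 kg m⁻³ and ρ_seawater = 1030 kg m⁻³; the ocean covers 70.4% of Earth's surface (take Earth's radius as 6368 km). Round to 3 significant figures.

≈ 6.97×10^5 km³

Required water volume = Δh × A = 1.7 m × 3.59×10^14 m² = 6.099×10^14 m³ = 6.099×10^5 km³.
Ice volume = water volume × ρ_w/ρ_ice = 6.099×10^5 × 1030/901 = 6.97×10^5 km³.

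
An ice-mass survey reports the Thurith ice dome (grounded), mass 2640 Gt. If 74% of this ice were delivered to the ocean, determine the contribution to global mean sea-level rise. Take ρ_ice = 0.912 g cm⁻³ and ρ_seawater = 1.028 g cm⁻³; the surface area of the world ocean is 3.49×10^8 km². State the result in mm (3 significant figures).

Thurith: 0.74 × 2640 Gt = 1.954×10^15 kg; dividing by ρ_w = 1.028 g cm⁻³ = 1028 kg m⁻³ gives 1.900×10^12 m³ of water.
Spread over 3.49×10^14 m² of ocean, Δh = 1.900×10^12 / 3.49×10^14 = 5.45×10^-3 m = 5.45 mm.

≈ 5.45 mm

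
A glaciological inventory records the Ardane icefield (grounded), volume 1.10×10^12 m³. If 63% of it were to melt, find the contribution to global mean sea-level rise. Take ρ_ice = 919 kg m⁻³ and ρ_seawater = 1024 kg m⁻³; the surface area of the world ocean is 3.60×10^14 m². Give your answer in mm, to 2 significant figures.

≈ 1.7 mm

Ardane: 0.63 × 1.10×10^12 m³ × (919/1024) = 6.219×10^11 m³ of water.
Spread over 3.60×10^14 m² of ocean, Δh = 6.219×10^11 / 3.60×10^14 = 1.73×10^-3 m = 1.7 mm.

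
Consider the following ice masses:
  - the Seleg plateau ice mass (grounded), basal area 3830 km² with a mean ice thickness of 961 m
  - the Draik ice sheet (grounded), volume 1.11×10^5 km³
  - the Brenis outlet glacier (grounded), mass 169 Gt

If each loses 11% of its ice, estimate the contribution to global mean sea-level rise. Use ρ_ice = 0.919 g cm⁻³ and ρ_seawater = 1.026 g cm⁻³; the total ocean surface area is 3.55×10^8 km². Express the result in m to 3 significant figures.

Seleg: ice volume = 3830 km² × 961 m = 3681 km³; 0.11 × 3681 × (919/1026) = 362.6 km³ of water.
Draik: 0.11 × 1.11×10^5 km³ × (919/1026) = 1.094×10^4 km³ of water.
Brenis: 0.11 × 169 Gt = 1.859×10^13 kg; dividing by ρ_w = 1.026 g cm⁻³ = 1026 kg m⁻³ gives 1.812×10^10 m³ of water.
Total added water ≈ 1.132×10^13 m³ over 3.55×10^14 m² → Δh = 0.0319 m.

≈ 0.0319 m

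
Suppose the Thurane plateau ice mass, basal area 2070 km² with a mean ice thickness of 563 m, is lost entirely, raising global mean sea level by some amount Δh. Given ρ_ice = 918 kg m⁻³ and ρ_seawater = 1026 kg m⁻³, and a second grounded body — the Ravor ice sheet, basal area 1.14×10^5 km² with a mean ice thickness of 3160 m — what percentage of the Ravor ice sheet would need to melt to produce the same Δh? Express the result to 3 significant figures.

Equal sea-level rise means equal mass of meltwater, i.e. equal mass of ice lost.
Ice mass of Thurane: 1.070×10^15 kg; ice mass of Ravor: 3.307×10^17 kg.
Fraction required = 1.070×10^15 / 3.307×10^17 = 3.24×10^-3 → 0.324 %.

≈ 0.324 %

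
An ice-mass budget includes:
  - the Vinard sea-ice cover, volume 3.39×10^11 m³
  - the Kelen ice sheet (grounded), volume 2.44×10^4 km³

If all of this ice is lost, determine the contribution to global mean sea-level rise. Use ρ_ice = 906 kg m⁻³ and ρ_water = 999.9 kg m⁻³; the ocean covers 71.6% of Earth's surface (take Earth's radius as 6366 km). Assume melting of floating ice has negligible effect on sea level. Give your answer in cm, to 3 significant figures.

≈ 6.06 cm

The Vinard sea-ice cover is floating and already displaces its own weight of water, so its melt adds essentially nothing to sea level.
Kelen: 2.44×10^4 km³ × (906/999.9) = 2.211×10^4 km³ of water.
Total added water ≈ 2.211×10^13 m³ over 3.65×10^14 m² → Δh = 0.0606 m = 6.06 cm.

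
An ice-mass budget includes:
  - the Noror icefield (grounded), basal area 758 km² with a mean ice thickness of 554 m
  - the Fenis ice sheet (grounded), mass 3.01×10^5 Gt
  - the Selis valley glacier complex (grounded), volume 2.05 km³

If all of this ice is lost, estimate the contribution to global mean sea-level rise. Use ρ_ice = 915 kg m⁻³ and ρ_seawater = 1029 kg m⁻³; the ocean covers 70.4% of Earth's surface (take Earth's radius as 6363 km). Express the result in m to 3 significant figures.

≈ 0.818 m

Noror: ice volume = 758 km² × 554 m = 419.9 km³; 419.9 × (915/1029) = 373.4 km³ of water.
Fenis: 3.01×10^5 Gt = 3.010×10^17 kg; dividing by ρ_w = 1029 kg m⁻³ gives 2.925×10^14 m³ of water.
Selis: 2.05 km³ × (915/1029) = 1.823 km³ of water.
Total added water ≈ 2.929×10^14 m³ over 3.58×10^14 m² → Δh = 0.818 m.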